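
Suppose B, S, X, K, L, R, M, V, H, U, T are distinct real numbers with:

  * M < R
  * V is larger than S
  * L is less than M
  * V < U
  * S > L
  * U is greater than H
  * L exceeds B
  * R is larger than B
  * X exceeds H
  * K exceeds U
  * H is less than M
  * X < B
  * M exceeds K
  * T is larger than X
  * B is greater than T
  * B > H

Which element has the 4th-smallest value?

B

Chaining the given pairs: H < X < T < B < L < S < V < U < K < M < R.
Counting 4 from the smallest end gives B.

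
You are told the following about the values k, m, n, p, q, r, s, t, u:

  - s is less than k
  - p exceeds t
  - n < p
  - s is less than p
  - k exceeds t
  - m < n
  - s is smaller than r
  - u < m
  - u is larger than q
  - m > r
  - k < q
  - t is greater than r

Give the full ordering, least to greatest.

s < r < t < k < q < u < m < n < p

The consecutive links are each given: s < r; r < t; t < k; k < q; q < u; u < m; m < n; n < p.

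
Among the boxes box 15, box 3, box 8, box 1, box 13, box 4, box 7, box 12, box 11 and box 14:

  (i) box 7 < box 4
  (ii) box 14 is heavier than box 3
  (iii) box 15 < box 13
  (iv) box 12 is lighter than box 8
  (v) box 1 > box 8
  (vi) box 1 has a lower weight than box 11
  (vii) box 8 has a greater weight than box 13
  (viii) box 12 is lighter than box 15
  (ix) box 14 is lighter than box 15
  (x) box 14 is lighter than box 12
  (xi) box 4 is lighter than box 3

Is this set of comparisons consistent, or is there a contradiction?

consistent

The single ordering box 7 < box 4 < box 3 < box 14 < box 12 < box 15 < box 13 < box 8 < box 1 < box 11 satisfies every listed relation, so no contradiction arises.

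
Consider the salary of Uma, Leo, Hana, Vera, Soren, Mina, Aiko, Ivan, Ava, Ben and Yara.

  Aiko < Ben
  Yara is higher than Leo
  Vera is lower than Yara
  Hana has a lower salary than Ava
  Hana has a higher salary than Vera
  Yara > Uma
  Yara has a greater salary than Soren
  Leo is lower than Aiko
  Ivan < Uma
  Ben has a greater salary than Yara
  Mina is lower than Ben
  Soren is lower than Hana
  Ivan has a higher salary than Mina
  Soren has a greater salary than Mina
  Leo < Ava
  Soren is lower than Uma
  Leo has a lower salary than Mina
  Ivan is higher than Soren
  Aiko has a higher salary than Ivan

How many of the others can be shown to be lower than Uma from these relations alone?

4

The elements the relations force below Uma are Leo, Mina, Soren, Ivan — no chain reaches any other.
That is 4.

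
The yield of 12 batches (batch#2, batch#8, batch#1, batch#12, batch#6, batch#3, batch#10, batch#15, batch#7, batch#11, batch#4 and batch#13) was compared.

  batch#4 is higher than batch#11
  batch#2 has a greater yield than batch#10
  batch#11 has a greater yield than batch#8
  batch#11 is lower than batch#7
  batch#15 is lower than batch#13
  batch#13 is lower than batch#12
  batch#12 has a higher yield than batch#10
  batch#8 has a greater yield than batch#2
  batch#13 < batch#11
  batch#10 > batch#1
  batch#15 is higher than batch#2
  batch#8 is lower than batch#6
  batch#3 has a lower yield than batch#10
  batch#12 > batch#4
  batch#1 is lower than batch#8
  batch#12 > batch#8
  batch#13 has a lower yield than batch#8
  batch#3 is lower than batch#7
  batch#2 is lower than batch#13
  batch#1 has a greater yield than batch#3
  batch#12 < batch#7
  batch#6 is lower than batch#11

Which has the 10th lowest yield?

batch#4

Piecing the relations together gives one ordering: batch#3 < batch#1 < batch#10 < batch#2 < batch#15 < batch#13 < batch#8 < batch#6 < batch#11 < batch#4 < batch#12 < batch#7.
The 10th smallest is batch#4.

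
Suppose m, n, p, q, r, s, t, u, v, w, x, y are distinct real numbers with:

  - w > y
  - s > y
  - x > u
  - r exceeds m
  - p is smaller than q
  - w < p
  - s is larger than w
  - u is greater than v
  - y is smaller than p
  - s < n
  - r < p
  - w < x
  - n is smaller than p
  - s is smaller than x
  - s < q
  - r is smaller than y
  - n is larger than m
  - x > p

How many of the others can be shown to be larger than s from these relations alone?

From s the given relations immediately reach n, q, x.
From those, p — 4 in total.
Nothing else is reachable above s; 4 in all.

4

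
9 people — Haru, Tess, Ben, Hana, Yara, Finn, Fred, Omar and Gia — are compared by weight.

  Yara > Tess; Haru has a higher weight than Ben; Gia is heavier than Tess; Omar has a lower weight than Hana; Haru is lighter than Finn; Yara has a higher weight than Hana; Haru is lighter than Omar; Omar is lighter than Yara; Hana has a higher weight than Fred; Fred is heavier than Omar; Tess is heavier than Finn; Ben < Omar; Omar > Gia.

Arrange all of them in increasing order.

Nothing is placed below Ben, so it is least; from there Ben < Haru; Haru < Finn; Finn < Tess; Tess < Gia; Gia < Omar; Omar < Fred; Fred < Hana; Hana < Yara, each given directly.

Ben < Haru < Finn < Tess < Gia < Omar < Fred < Hana < Yara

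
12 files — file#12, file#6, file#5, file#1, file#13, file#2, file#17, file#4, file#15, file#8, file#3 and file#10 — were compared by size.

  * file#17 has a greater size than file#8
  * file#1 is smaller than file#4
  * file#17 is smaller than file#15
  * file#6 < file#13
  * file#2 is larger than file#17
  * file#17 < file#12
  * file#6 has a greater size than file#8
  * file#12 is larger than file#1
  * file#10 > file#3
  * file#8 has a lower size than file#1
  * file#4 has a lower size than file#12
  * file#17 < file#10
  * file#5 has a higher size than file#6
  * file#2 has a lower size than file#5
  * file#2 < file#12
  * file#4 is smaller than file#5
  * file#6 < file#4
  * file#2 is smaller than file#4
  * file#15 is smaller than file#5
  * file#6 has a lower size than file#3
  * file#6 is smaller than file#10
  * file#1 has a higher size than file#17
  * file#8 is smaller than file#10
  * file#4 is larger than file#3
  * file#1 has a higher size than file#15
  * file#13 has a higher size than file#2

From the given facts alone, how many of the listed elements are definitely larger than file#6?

The elements the relations force above file#6 are file#3, file#4, file#10, file#13, file#5, file#12 — no chain reaches any other.
That is 6.

6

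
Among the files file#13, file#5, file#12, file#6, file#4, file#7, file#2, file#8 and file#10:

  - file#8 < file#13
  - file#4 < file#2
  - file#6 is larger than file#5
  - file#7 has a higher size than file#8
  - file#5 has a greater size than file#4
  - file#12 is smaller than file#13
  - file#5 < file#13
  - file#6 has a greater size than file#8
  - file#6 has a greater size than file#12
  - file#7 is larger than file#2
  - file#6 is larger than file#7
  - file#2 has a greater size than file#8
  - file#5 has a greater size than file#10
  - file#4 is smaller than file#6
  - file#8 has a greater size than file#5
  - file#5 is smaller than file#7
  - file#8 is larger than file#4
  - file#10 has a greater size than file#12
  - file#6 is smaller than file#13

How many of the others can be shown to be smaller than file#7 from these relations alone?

From file#7 the given relations immediately reach file#5, file#8, file#2.
From those, file#10, file#4 — 5 in total.
From those, file#12 — 6 in total.
Nothing else is reachable below file#7; 6 in all.

6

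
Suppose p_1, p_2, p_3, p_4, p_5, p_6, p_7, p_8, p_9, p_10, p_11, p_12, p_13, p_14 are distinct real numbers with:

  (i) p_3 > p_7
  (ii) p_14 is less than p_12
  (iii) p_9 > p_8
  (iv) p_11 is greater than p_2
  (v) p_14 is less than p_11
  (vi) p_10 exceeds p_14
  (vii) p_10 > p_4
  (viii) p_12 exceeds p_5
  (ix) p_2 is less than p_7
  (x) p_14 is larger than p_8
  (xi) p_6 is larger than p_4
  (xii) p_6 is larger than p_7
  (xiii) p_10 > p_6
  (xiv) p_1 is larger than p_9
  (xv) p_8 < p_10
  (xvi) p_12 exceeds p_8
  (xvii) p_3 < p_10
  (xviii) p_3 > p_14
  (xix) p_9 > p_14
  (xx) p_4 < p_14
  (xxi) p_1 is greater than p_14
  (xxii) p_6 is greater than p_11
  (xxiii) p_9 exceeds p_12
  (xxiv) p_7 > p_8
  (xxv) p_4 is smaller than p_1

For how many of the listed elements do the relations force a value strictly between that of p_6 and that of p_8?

The relations place p_8 below p_6. An element lies strictly between them when it is forced above p_8 and also forced below p_6.
Above p_8: {p_14, p_12, p_11, p_7, p_9, p_1, p_3, p_10}. Below p_6: {p_4, p_14, p_2, p_11, p_7}.
Intersection: {p_14, p_11, p_7} — 3.

3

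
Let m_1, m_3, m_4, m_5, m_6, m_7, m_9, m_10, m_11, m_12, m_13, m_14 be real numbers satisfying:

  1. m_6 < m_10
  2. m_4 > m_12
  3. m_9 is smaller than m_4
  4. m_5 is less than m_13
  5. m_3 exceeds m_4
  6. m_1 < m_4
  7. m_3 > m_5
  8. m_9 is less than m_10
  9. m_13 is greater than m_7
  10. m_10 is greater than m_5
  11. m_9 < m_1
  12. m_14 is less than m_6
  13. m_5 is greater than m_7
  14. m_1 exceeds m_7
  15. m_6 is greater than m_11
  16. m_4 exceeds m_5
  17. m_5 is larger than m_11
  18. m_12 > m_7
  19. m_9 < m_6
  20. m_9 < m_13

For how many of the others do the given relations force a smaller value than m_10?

The elements the relations force below m_10 are m_7, m_11, m_9, m_14, m_6, m_5 — no chain reaches any other.
That is 6.

6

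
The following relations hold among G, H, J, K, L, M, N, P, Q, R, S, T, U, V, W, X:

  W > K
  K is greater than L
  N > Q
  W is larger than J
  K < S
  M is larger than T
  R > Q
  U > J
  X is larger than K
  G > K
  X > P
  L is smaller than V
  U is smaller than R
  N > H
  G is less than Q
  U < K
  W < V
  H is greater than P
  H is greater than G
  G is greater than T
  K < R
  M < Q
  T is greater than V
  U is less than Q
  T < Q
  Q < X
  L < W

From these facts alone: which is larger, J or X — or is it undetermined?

Following the relations from J: J < U < K < W < V < T < G < Q < X.
So X is larger.

X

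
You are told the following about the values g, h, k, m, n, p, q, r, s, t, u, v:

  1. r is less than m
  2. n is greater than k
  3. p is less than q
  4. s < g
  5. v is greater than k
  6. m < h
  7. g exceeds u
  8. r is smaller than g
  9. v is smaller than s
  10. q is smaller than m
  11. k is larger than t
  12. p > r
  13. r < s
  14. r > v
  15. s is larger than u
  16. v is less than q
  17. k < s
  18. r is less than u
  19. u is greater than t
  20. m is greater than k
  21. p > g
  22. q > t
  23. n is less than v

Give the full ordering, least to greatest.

The consecutive links are each given: t < k; k < n; n < v; v < r; r < u; u < s; s < g; g < p; p < q; q < m; m < h.

t < k < n < v < r < u < s < g < p < q < m < h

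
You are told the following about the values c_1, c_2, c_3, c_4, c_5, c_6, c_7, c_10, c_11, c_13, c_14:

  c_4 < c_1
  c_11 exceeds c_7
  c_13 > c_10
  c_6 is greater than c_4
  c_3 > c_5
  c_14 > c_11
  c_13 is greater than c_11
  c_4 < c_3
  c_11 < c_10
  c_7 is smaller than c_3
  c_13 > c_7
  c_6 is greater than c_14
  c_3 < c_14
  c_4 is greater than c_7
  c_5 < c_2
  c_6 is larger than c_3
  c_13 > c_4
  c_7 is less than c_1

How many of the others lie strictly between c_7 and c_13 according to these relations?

3

The relations place c_7 below c_13. An element lies strictly between them when it is forced above c_7 and also forced below c_13.
Above c_7: {c_11, c_4, c_10, c_3, c_14, c_6, c_1}. Below c_13: {c_11, c_4, c_10}.
Intersection: {c_11, c_4, c_10} — 3.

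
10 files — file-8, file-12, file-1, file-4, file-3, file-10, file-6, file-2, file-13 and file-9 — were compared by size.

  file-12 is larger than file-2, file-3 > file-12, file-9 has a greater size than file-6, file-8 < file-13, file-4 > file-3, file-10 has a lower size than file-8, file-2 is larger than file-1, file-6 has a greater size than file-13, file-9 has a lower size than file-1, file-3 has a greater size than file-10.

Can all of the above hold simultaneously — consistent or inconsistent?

consistent

The single ordering file-10 < file-8 < file-13 < file-6 < file-9 < file-1 < file-2 < file-12 < file-3 < file-4 satisfies every listed relation, so no contradiction arises.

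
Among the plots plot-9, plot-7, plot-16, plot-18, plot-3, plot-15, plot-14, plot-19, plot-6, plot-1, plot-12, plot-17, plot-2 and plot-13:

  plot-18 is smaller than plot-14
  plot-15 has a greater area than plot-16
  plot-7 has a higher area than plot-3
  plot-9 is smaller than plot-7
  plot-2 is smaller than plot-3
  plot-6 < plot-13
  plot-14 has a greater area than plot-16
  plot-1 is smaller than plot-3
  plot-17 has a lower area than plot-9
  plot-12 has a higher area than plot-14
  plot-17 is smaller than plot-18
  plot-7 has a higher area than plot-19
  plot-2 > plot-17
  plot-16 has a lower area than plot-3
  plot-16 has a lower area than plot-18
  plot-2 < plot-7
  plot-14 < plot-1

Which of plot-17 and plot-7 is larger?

Chaining the given relations: plot-17 < plot-18 < plot-14 < plot-1 < plot-3 < plot-7.
So plot-17 < plot-7; plot-7 is the larger of the two.

plot-7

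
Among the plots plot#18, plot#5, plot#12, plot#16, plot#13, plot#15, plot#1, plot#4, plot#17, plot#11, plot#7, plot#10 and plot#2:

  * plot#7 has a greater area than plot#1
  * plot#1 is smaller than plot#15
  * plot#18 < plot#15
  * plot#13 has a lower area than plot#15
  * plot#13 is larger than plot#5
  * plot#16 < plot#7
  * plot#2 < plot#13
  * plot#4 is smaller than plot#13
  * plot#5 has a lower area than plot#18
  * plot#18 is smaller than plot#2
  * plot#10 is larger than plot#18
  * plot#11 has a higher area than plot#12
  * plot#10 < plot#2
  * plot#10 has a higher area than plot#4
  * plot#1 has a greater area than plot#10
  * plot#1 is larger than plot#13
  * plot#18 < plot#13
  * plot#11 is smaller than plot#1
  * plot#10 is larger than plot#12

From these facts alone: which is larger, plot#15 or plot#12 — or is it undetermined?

plot#15

plot#12 < plot#10 and plot#10 < plot#2 give plot#12 < plot#2.
Then plot#2 < plot#13 extends the chain to plot#13.
Then plot#13 < plot#1 extends the chain to plot#1.
With plot#1 < plot#15: plot#12 < plot#10 < plot#2 < plot#13 < plot#1 < plot#15.
So plot#15 is larger.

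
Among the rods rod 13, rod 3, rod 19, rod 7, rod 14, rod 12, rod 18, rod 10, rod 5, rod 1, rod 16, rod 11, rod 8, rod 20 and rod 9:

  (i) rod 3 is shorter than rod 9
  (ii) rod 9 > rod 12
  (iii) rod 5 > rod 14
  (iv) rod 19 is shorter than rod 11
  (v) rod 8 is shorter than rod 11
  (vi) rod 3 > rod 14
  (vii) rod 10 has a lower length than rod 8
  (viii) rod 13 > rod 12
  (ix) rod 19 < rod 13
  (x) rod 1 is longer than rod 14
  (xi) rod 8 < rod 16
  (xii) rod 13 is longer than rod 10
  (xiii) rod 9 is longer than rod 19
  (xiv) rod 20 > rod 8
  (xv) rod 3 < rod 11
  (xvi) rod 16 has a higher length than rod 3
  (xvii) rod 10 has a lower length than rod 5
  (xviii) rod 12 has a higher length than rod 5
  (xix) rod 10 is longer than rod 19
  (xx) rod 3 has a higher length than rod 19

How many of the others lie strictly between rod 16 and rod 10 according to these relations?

The relations place rod 10 below rod 16. An element lies strictly between them when it is forced above rod 10 and also forced below rod 16.
Above rod 10: {rod 5, rod 12, rod 13, rod 8, rod 9, rod 11, rod 20}. Below rod 16: {rod 19, rod 14, rod 8, rod 3}.
Intersection: {rod 8} — 1.

1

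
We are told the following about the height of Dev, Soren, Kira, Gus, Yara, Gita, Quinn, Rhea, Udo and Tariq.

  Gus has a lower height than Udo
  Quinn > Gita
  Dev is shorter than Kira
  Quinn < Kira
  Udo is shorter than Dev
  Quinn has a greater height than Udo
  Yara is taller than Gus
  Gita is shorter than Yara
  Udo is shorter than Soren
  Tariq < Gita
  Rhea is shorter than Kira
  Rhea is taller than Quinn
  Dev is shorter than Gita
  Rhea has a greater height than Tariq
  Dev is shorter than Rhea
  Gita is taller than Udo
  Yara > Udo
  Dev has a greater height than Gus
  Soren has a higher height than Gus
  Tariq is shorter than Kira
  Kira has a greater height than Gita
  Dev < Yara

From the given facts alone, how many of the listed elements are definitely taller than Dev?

Directly above Dev: Gita, Rhea, Yara, Kira.
One step further: Quinn (5 so far).
No other element is forced above Dev by the given relations, so the count is 5.

5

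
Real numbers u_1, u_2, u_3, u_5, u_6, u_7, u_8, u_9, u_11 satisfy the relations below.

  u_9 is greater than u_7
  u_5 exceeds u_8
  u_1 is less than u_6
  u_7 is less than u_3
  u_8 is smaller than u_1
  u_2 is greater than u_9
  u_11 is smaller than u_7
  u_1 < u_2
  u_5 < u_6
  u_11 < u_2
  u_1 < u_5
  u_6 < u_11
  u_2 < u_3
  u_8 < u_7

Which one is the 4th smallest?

u_6

Piecing the relations together gives one ordering: u_8 < u_1 < u_5 < u_6 < u_11 < u_7 < u_9 < u_2 < u_3.
Counting 4 from the smallest end gives u_6.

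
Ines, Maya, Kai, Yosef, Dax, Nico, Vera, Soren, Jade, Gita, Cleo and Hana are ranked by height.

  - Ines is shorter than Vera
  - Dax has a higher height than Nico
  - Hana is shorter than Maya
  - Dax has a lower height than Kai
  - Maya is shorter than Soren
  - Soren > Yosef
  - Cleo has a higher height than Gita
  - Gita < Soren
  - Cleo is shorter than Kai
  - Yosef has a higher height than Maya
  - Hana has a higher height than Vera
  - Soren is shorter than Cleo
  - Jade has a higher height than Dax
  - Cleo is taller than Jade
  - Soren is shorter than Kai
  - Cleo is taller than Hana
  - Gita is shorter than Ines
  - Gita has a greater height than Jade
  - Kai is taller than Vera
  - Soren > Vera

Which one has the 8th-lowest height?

The consecutive relations fix a unique order: Nico < Dax < Jade < Gita < Ines < Vera < Hana < Maya < Yosef < Soren < Cleo < Kai.
Counting 8 from the smallest end gives Maya.

Maya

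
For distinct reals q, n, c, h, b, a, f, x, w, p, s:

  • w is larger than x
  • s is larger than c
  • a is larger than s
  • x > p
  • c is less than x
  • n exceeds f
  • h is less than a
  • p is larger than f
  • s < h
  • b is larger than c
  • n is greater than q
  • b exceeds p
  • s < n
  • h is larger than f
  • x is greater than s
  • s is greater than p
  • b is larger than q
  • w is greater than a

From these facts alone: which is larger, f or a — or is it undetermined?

Chaining the given relations: f < p < s < h < a.
So a is larger.

a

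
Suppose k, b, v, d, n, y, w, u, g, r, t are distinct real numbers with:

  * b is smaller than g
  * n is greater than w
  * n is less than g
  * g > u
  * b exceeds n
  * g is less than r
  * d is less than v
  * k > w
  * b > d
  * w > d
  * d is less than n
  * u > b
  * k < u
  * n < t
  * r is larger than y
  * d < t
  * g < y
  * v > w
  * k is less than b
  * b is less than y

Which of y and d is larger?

y

Following the relations from d: d < w < n < b < g < y.
So d < y; y is the larger of the two.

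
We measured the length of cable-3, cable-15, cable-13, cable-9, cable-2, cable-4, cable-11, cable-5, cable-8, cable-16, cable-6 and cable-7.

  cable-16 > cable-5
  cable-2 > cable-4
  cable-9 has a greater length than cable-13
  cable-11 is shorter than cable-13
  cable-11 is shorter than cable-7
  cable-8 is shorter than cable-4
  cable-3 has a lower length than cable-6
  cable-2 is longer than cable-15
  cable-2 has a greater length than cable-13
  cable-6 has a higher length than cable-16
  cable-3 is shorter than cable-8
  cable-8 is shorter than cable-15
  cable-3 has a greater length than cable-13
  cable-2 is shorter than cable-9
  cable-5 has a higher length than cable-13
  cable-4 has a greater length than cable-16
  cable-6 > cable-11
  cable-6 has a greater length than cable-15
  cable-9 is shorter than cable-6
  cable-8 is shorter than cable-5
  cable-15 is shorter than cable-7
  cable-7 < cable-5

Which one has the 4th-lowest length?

cable-8

Piecing the relations together gives one ordering: cable-11 < cable-13 < cable-3 < cable-8 < cable-15 < cable-7 < cable-5 < cable-16 < cable-4 < cable-2 < cable-9 < cable-6.
The 4th smallest is cable-8.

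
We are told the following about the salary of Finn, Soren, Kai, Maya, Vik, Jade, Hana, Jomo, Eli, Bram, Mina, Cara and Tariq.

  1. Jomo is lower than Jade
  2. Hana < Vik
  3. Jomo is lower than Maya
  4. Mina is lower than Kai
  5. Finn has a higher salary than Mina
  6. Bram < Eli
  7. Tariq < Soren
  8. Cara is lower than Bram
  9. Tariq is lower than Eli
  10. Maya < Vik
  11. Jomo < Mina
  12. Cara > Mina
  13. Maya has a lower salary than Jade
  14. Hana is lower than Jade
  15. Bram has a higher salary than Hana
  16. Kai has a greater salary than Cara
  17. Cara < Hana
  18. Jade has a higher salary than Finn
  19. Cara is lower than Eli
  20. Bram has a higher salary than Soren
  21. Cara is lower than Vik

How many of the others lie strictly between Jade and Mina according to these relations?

3

The relations place Mina below Jade. An element lies strictly between them when it is forced above Mina and also forced below Jade.
Above Mina: {Cara, Hana, Bram, Eli, Kai, Finn, Vik}. Below Jade: {Jomo, Maya, Cara, Hana, Finn}.
Intersection: {Cara, Hana, Finn} — 3.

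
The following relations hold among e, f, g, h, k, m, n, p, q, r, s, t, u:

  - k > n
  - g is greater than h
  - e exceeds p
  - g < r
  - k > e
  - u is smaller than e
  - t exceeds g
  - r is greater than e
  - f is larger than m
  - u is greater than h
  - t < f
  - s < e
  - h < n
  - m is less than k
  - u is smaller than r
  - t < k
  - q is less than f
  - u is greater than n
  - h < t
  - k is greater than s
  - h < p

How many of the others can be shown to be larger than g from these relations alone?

4

Directly above g: t, r.
One step further: k, f (4 so far).
No other element is forced above g by the given relations, so the count is 4.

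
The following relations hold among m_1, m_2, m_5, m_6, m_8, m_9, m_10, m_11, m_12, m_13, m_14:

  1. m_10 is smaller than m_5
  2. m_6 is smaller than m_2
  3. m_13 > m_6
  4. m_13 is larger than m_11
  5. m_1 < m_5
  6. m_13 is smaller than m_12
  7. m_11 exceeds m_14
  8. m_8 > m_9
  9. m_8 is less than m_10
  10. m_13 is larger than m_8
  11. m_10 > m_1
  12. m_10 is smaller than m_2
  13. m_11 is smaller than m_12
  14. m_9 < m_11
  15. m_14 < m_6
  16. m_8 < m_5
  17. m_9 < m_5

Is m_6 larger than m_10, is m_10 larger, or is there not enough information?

undetermined

Following every chain through m_6: above m_6 we get m_2, m_13, m_12; below m_6 we get m_14.
m_10 is not reached, and no chain runs the other way from m_10 to m_6.
So the given relations leave the order of m_6 and m_10 undetermined.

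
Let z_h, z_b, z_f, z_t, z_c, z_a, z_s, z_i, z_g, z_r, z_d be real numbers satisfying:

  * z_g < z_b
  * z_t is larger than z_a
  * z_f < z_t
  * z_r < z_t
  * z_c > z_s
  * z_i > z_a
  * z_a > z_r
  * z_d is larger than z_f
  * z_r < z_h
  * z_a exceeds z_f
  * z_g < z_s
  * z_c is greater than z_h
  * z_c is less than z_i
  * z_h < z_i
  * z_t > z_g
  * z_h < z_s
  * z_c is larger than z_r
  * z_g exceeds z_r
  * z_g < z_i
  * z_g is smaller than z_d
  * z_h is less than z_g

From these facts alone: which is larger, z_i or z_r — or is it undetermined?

z_r < z_h and z_h < z_g give z_r < z_g.
With z_g < z_s: z_r < z_h < z_g < z_s.
With z_s < z_c: z_r < z_h < z_g < z_s < z_c.
With z_c < z_i: z_r < z_h < z_g < z_s < z_c < z_i.
So z_i is larger.

z_i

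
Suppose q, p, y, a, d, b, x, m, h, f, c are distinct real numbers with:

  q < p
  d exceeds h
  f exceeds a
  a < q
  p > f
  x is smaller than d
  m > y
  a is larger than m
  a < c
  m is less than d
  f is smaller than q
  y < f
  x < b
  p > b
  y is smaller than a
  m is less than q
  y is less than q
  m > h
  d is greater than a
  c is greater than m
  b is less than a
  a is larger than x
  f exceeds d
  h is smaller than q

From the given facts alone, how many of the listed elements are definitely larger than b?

The elements the relations force above b are a, c, d, f, q, p — no chain reaches any other.
That is 6.

6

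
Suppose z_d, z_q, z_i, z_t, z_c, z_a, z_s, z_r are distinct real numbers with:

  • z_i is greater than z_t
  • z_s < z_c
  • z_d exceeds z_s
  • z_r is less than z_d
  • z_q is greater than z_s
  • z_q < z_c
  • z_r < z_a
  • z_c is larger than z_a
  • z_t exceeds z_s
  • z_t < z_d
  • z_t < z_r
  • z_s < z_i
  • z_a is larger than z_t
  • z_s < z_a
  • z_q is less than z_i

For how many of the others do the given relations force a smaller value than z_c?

5

From z_c the given relations immediately reach z_s, z_a, z_q.
From those, z_t, z_r — 5 in total.
Nothing else is reachable below z_c; 5 in all.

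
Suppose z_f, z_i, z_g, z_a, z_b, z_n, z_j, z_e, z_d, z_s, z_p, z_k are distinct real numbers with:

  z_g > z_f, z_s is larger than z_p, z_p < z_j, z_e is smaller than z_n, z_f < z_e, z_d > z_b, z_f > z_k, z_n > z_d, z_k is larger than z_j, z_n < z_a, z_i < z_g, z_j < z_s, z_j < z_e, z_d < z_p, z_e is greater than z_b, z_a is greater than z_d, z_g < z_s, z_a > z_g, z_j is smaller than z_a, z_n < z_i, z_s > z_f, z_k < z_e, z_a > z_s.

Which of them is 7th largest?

The consecutive relations fix a unique order: z_b < z_d < z_p < z_j < z_k < z_f < z_e < z_n < z_i < z_g < z_s < z_a.
Counting 7 from the largest end gives z_f.

z_f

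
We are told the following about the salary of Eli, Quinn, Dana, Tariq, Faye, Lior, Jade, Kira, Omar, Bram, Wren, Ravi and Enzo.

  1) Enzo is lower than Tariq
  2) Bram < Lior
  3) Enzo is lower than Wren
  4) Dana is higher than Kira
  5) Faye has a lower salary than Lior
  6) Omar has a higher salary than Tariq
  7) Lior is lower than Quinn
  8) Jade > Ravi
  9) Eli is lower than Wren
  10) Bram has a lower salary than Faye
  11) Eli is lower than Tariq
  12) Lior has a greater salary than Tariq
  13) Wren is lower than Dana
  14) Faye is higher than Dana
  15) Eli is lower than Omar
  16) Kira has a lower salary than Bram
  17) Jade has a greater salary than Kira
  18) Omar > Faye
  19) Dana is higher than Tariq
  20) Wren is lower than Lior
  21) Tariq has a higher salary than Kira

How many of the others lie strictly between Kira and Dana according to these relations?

1

The relations place Kira below Dana. An element lies strictly between them when it is forced above Kira and also forced below Dana.
Above Kira: {Jade, Bram, Tariq, Faye, Omar, Lior, Quinn}. Below Dana: {Enzo, Eli, Wren, Tariq}.
Intersection: {Tariq} — 1.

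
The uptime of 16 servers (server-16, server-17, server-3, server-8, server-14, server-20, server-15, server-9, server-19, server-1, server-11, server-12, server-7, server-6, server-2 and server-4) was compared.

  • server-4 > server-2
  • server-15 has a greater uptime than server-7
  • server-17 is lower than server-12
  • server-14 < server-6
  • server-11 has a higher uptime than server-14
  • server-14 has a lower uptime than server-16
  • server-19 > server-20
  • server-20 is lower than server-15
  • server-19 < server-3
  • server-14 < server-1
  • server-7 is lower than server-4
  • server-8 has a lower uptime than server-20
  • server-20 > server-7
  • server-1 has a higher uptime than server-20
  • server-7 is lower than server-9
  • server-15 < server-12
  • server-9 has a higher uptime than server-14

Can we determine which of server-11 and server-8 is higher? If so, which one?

undetermined

Following every chain through server-8: above server-8 we get server-20, server-19, server-3, server-1, server-15, server-12.
server-11 is not reached, and no chain runs the other way from server-11 to server-8.
So the given relations leave the order of server-8 and server-11 undetermined.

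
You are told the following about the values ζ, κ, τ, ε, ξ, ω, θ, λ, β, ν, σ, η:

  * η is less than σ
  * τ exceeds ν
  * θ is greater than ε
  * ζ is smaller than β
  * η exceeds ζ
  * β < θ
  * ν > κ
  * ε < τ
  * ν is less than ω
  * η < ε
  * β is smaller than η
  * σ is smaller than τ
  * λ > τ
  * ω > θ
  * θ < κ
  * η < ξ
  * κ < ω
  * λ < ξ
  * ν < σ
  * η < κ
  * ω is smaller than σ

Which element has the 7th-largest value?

Chaining the given pairs: ζ < β < η < ε < θ < κ < ν < ω < σ < τ < λ < ξ.
The 7th largest is κ.

κ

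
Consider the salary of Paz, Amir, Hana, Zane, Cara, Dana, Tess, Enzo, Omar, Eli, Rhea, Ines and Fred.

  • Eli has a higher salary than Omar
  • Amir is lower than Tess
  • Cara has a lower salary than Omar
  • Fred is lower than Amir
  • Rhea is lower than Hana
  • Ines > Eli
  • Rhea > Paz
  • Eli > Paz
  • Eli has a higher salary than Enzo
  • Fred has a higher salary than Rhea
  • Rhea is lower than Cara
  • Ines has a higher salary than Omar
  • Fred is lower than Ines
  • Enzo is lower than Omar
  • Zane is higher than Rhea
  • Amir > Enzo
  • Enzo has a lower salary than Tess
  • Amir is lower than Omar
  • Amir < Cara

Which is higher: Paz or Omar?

Omar

The relevant relations are Paz < Rhea; Rhea < Fred; Fred < Amir; Amir < Cara; Cara < Omar.
Chaining these gives Paz < Rhea < Fred < Amir < Cara < Omar.
So Paz < Omar; Omar is the higher of the two.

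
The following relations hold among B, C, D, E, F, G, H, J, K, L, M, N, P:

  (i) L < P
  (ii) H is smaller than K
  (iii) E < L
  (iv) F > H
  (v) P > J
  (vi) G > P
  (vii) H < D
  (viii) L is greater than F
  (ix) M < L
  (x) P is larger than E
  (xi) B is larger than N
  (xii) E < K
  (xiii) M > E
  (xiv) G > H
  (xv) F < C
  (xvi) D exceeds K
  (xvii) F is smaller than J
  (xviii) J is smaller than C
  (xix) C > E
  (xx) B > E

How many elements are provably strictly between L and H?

1

The relations place H below L. An element lies strictly between them when it is forced above H and also forced below L.
Above H: {F, K, D, J, C, P, G}. Below L: {E, M, F}.
Intersection: {F} — 1.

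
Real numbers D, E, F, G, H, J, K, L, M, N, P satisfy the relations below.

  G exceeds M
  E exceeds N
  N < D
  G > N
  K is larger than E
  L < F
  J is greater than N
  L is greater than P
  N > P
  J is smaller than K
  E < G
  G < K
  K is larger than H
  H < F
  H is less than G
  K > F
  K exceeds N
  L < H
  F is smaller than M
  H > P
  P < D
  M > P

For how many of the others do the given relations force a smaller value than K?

9

From K the given relations immediately reach N, H, F, J, E, G.
From those, P, L, M — 9 in total.
Nothing else is reachable below K; 9 in all.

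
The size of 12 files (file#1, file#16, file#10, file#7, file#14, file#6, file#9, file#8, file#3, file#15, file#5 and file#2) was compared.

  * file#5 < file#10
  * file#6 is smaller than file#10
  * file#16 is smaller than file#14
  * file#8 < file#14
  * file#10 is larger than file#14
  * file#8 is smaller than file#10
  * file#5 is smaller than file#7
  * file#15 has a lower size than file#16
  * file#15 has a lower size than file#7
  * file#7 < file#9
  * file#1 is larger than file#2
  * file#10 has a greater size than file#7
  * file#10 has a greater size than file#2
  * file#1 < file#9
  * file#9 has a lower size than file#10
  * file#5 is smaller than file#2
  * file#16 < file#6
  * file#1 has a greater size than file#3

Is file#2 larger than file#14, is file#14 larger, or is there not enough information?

undetermined

Following every chain through file#2: above file#2 we get file#1, file#9, file#10; below file#2 we get file#5.
file#14 is not reached, and no chain runs the other way from file#14 to file#2.
So the given relations leave the order of file#2 and file#14 undetermined.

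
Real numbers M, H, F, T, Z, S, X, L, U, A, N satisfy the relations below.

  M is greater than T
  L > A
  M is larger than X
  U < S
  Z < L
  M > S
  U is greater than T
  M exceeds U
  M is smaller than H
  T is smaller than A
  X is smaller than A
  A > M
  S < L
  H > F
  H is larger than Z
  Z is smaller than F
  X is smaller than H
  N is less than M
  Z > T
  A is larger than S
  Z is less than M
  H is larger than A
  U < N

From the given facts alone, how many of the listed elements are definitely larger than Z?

5

The elements the relations force above Z are F, M, A, H, L — no chain reaches any other.
That is 5.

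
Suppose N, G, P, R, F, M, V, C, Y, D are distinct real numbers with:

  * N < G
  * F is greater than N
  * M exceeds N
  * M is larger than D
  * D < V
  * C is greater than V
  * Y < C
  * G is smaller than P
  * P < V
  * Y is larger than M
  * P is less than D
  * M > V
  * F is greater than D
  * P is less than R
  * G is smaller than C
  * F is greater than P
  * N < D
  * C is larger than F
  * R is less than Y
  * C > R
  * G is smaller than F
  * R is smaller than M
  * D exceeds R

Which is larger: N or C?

C

Link the given pairs in sequence: N < G; G < P; P < R; R < D; D < V; V < M; M < Y; Y < C.
Chaining these gives N < G < P < R < D < V < M < Y < C.
So N < C; C is the larger of the two.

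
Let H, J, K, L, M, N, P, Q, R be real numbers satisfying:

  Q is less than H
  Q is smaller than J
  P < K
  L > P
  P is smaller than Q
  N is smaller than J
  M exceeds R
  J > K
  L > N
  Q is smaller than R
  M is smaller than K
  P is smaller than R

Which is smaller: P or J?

P < Q and Q < R give P < R.
Then R < M extends the chain to M.
Then M < K extends the chain to K.
Then K < J extends the chain to J.
So P < J; P is the smaller of the two.

P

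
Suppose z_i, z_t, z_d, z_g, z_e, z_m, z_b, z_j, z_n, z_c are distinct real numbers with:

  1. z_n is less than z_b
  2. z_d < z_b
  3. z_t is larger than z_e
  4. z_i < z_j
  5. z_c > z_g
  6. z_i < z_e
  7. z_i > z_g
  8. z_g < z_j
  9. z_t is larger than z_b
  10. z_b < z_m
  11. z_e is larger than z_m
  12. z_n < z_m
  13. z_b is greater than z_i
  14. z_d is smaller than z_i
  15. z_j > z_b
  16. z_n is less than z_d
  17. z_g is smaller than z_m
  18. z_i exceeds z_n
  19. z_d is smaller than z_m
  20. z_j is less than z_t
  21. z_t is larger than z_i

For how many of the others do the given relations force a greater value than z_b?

4

Directly above z_b: z_m, z_j, z_t.
One step further: z_e (4 so far).
Nothing else is reachable above z_b; 4 in all.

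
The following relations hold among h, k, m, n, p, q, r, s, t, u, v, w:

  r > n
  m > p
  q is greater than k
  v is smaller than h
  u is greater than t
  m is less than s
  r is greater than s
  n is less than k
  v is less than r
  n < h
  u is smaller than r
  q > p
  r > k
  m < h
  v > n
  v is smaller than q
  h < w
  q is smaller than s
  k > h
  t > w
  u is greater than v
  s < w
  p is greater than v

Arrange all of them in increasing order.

n < v < p < m < h < k < q < s < w < t < u < r

Each adjacent pair is fixed by a given relation: n < v; v < p; p < m; m < h; h < k; k < q; q < s; s < w; w < t; t < u; u < r. Chaining them end to end gives the full order.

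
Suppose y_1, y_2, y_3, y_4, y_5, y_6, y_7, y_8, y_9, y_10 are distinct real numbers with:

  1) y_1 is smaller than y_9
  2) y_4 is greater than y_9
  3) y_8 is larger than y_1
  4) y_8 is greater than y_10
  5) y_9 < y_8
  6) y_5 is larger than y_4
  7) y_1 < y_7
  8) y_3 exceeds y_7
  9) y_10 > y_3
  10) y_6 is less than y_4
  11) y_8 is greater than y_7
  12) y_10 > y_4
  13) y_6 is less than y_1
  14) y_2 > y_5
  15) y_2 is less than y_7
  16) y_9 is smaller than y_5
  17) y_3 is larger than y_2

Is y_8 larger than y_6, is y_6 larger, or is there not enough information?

y_8

Link the given pairs in sequence: y_6 < y_1; y_1 < y_9; y_9 < y_4; y_4 < y_5; y_5 < y_2; y_2 < y_7; y_7 < y_3; y_3 < y_10; y_10 < y_8.
Chaining these gives y_6 < y_1 < y_9 < y_4 < y_5 < y_2 < y_7 < y_3 < y_10 < y_8.
So y_8 is larger.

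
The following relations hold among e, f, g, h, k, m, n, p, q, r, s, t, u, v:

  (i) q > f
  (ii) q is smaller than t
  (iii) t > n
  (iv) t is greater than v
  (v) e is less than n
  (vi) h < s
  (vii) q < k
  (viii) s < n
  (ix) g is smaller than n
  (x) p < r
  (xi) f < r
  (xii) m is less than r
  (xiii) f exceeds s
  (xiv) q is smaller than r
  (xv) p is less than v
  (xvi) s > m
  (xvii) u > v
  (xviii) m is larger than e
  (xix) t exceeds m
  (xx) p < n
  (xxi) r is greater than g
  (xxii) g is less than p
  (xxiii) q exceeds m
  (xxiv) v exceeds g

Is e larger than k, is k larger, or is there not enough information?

The relevant relations are e < m; m < s; s < f; f < q; q < k.
Chaining these gives e < m < s < f < q < k.
So k is larger.

k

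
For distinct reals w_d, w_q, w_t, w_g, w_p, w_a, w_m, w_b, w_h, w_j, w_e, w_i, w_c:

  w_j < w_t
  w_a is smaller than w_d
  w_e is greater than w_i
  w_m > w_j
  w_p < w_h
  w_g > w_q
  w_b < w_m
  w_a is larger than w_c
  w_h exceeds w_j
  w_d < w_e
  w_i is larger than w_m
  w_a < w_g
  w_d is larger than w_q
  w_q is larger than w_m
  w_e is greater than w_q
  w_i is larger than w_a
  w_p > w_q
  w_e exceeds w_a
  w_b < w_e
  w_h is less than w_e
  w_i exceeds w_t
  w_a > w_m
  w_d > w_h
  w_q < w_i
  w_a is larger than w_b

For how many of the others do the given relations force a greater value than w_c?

The elements the relations force above w_c are w_a, w_i, w_g, w_d, w_e — no chain reaches any other.
That is 5.

5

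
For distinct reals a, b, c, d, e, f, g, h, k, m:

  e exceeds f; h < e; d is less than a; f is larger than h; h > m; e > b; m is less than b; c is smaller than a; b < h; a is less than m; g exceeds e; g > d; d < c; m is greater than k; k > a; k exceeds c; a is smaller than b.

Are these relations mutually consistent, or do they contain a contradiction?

The single ordering d < c < a < k < m < b < h < f < e < g satisfies every listed relation, so no contradiction arises.

consistent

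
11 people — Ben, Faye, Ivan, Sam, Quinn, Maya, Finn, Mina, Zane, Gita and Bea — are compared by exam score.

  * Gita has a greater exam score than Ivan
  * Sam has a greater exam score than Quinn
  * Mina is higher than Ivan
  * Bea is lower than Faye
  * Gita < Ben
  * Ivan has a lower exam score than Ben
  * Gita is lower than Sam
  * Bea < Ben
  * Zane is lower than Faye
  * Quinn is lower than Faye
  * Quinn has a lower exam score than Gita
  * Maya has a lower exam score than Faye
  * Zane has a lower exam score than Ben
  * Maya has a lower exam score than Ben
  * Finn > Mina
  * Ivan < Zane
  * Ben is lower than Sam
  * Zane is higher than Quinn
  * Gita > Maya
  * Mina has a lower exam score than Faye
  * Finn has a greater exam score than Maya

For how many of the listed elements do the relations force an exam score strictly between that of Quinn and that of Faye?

Chaining upward from Quinn reaches: Zane, Gita, Ben, Sam.
Chaining downward from Faye reaches: Ivan, Maya, Bea, Mina, Zane.
Strictly between Quinn and Faye are those in both lists: Zane — 1 element.

1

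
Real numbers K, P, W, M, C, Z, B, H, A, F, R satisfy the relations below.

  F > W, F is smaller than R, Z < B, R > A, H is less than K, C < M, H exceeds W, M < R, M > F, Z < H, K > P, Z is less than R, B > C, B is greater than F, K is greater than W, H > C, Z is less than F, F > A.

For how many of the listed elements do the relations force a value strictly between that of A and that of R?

2

The relations place A below R. An element lies strictly between them when it is forced above A and also forced below R.
Above A: {F, M, B}. Below R: {W, C, Z, F, M}.
Intersection: {F, M} — 2.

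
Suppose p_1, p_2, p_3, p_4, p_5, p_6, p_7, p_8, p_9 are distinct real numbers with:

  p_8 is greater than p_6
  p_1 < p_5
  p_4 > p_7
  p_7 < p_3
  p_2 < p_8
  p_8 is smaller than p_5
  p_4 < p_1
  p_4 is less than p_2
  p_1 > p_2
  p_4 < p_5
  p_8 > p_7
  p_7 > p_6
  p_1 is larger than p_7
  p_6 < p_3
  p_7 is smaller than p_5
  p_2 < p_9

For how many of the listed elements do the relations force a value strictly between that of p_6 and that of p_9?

3

The relations place p_6 below p_9. An element lies strictly between them when it is forced above p_6 and also forced below p_9.
Above p_6: {p_7, p_4, p_2, p_3, p_1, p_8, p_5}. Below p_9: {p_7, p_4, p_2}.
Intersection: {p_7, p_4, p_2} — 3.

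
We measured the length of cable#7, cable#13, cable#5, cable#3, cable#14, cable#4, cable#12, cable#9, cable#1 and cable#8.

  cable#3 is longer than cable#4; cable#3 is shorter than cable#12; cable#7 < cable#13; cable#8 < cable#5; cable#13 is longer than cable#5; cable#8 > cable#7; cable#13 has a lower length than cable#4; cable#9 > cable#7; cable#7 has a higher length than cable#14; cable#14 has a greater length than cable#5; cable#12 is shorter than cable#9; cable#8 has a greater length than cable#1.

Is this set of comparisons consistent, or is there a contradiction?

inconsistent

We have cable#7 < cable#8 stated directly, yet also cable#8 < cable#5 < cable#14 < cable#7 by chaining the others — so cable#8 < cable#7. Contradiction.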